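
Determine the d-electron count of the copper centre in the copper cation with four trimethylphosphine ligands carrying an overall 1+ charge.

Ligand charges: trimethylphosphine is neutral. With an overall charge of +1 the copper centre must be in the +1 oxidation state.
Group 11 minus oxidation state 1 gives a d¹⁰ configuration.

d10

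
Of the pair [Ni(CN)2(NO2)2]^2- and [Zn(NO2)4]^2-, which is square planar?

For [Ni(CN)2(NO2)2]^2-: Ligand charges: each cyanide is −1; each nitro (N-bound nitrite) is −1. With an overall charge of −2 the nickel centre must be in the +2 oxidation state. Nickel is a group-10 element; Ni(II) is therefore d⁸. Cyanide and nitro (N-bound nitrite) are strong-field ligands (high in the spectrochemical series). A 3d d⁸ ion with strong-field ligands gains enough CFSE to favour square planar over tetrahedral. → square planar.
For [Zn(NO2)4]^2-: Summing ligand charges against the −2 overall charge gives an oxidation state of +2 for zinc. Zn sits in group 12, so the d-electron count is 12 − 2 = 10. A d¹⁰ ion has no crystal-field stabilisation preference between square planar and tetrahedral, so four ligands adopt the sterically favoured tetrahedral geometry. → tetrahedral.

[Ni(CN)2(NO2)2]^2-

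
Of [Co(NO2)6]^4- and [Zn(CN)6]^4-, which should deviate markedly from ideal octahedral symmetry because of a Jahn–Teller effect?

[Co(NO2)6]^4-

[Co(NO2)6]^4-: Each nitro (N-bound nitrite) is −1; balancing the −4 overall charge requires Co(II). Cobalt is a group-9 element; Co(II) is therefore d⁷. Nitro (N-bound nitrite) is a strong-field ligand (high in the spectrochemical series) for a first-row metal, so the complex is low-spin. The t₂g⁶e_g¹ (low-spin) configuration has an unevenly filled e_g set; the Jahn–Teller theorem predicts a tetragonal distortion (typically axial elongation) to lift the degeneracy.
[Zn(CN)6]^4-: Each cyanide is −1; balancing the −4 overall charge requires Zn(II). Zinc is a group-12 element; Zn(II) is therefore d¹⁰. The d¹⁰ configuration leaves the e_g set evenly filled (or empty) — no strong Jahn–Teller driving force.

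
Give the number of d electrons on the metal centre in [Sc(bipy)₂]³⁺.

d0

Summing ligand charges against the +3 overall charge gives an oxidation state of +3 for scandium.
Sc sits in group 3, so the d-electron count is 3 − 3 = 0.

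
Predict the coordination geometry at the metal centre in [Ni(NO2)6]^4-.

octahedral

Ligand charges: each nitro (N-bound nitrite) is −1. With an overall charge of −4 the nickel centre must be in the +2 oxidation state.
Ni sits in group 10, so the d-electron count is 10 − 2 = 8.
With 6 monodentate ligands the coordination number is 6.
Six donors around a single metal centre give an octahedral coordination sphere.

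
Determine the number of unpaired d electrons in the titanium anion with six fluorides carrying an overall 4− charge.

Each fluoride is −1; balancing the −4 overall charge requires Ti(II).
Group 4 minus oxidation state 2 gives a d² configuration.
In an octahedral field the d² configuration is t₂g²e_g⁰ (only one arrangement possible), giving 2 unpaired electrons.

2 unpaired electrons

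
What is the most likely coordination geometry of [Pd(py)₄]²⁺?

Ligand charges: pyridine is neutral. With an overall charge of +2 the palladium centre must be in the +2 oxidation state.
Pd sits in group 10, so the d-electron count is 10 − 2 = 8.
Coordination number: 4.
A 4d d⁸ ion has a large crystal-field splitting; square planar leaves the high-energy d_{x²−y²} orbital empty and maximises CFSE.

square planar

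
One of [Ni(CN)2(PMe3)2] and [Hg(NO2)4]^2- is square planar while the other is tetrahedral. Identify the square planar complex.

For [Ni(CN)2(PMe3)2]: Each cyanide is −1; trimethylphosphine is neutral; balancing the 0 overall charge requires Ni(II). Nickel is a group-10 element; Ni(II) is therefore d⁸. Cyanide and trimethylphosphine are strong-field ligands (high in the spectrochemical series). A 3d d⁸ ion with strong-field ligands gains enough CFSE to favour square planar over tetrahedral. → square planar.
For [Hg(NO2)4]^2-: Each nitro (N-bound nitrite) is −1; balancing the −2 overall charge requires Hg(II). Mercury is a group-12 element; Hg(II) is therefore d¹⁰. A d¹⁰ ion has no crystal-field stabilisation preference between square planar and tetrahedral, so four ligands adopt the sterically favoured tetrahedral geometry. → tetrahedral.

[Ni(CN)2(PMe3)2]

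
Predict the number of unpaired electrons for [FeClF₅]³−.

Ligand charges: each chloride is −1; each fluoride is −1. With an overall charge of −3 the iron centre must be in the +3 oxidation state.
Iron is a group-8 element; Fe(III) is therefore d⁵.
The spin state decides the count: Chloride and fluoride are weak-field ligands for a first-row metal, so the complex is high-spin.
An octahedral high-spin d⁵ ion is t₂g³e_g², giving 5 unpaired electrons.

5 unpaired electrons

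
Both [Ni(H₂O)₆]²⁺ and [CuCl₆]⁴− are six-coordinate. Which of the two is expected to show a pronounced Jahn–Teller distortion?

[Ni(H₂O)₆]²⁺: Summing ligand charges against the +2 overall charge gives an oxidation state of +2 for nickel. Nickel is a group-10 element; Ni(II) is therefore d⁸. The d⁸ configuration leaves the e_g set evenly filled (or empty) — no strong Jahn–Teller driving force.
[CuCl₆]⁴−: Summing ligand charges against the −4 overall charge gives an oxidation state of +2 for copper. Cu sits in group 11, so the d-electron count is 11 − 2 = 9. The t₂g⁶e_g³ configuration has an unevenly filled e_g set; the Jahn–Teller theorem predicts a tetragonal distortion (typically axial elongation) to lift the degeneracy.

[CuCl₆]⁴−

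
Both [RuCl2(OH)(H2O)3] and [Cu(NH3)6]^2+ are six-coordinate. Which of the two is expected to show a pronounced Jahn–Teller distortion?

[RuCl2(OH)(H2O)3]: Each chloride is −1; each hydroxide is −1; water is neutral; balancing the 0 overall charge requires Ru(III). Ruthenium is a group-8 element; Ru(III) is therefore d⁵. A 4d ion has a large Δₒ and is invariably low-spin. The d⁵ configuration leaves the e_g set evenly filled (or empty) — no strong Jahn–Teller driving force.
[Cu(NH3)6]^2+: Summing ligand charges against the +2 overall charge gives an oxidation state of +2 for copper. Cu sits in group 11, so the d-electron count is 11 − 2 = 9. The t₂g⁶e_g³ configuration has an unevenly filled e_g set; the Jahn–Teller theorem predicts a tetragonal distortion (typically axial elongation) to lift the degeneracy.

[Cu(NH3)6]^2+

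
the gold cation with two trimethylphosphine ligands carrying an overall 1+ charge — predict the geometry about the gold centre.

Ligand charges: trimethylphosphine is neutral. With an overall charge of +1 the gold centre must be in the +1 oxidation state.
Gold is a group-11 element; Au(I) is therefore d¹⁰.
Coordination number: 2.
A d¹⁰ ion with only two ligands adopts a linear arrangement (sp hybridisation; no CFSE preference).

linear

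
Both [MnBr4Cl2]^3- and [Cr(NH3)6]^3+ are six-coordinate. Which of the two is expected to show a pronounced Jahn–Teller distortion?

[MnBr4Cl2]^3-: Ligand charges: each bromide is −1; each chloride is −1. With an overall charge of −3 the manganese centre must be in the +3 oxidation state. Mn sits in group 7, so the d-electron count is 7 − 3 = 4. Bromide and chloride are weak-field ligands for a first-row metal, so the complex is high-spin. The t₂g³e_g¹ (high-spin) configuration has an unevenly filled e_g set; the Jahn–Teller theorem predicts a tetragonal distortion (typically axial elongation) to lift the degeneracy.
[Cr(NH3)6]^3+: Ligand charges: ammonia is neutral. With an overall charge of +3 the chromium centre must be in the +3 oxidation state. Cr sits in group 6, so the d-electron count is 6 − 3 = 3. The d³ configuration leaves the e_g set evenly filled (or empty) — no strong Jahn–Teller driving force.

[MnBr4Cl2]^3-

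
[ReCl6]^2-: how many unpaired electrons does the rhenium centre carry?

3 unpaired electrons

Each chloride is −1; balancing the −2 overall charge requires Re(IV).
Group 7 minus oxidation state 4 gives a d³ configuration.
In an octahedral field the d³ configuration is t₂g³e_g⁰ (only one arrangement possible), giving 3 unpaired electrons.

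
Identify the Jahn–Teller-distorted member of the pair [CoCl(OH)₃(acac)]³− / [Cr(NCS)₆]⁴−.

[Cr(NCS)₆]⁴−

[CoCl(OH)₃(acac)]³−: Each chloride is −1; each hydroxide is −1; each acetylacetonate is −1; balancing the −3 overall charge requires Co(II). Co sits in group 9, so the d-electron count is 9 − 2 = 7. Acetylacetonate, chloride, and hydroxide are weak-field ligands for a first-row metal, so the complex is high-spin. The d⁷ configuration leaves the e_g set evenly filled (or empty) — no strong Jahn–Teller driving force.
[Cr(NCS)₆]⁴−: Summing ligand charges against the −4 overall charge gives an oxidation state of +2 for chromium. Cr sits in group 6, so the d-electron count is 6 − 2 = 4. Isothiocyanate is a weak-field ligand for a first-row metal, so the complex is high-spin. The t₂g³e_g¹ (high-spin) configuration has an unevenly filled e_g set; the Jahn–Teller theorem predicts a tetragonal distortion (typically axial elongation) to lift the degeneracy.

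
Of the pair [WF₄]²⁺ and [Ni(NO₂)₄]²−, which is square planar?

For [WF₄]²⁺: Summing ligand charges against the +2 overall charge gives an oxidation state of +6 for tungsten. Tungsten is a group-6 element; W(VI) is therefore d⁰. A d⁰ ion has no crystal-field stabilisation preference between square planar and tetrahedral, so four ligands adopt the sterically favoured tetrahedral geometry. → tetrahedral.
For [Ni(NO₂)₄]²−: Each nitro (N-bound nitrite) is −1; balancing the −2 overall charge requires Ni(II). Ni sits in group 10, so the d-electron count is 10 − 2 = 8. Nitro (N-bound nitrite) is a strong-field ligand (high in the spectrochemical series). A 3d d⁸ ion with strong-field ligands gains enough CFSE to favour square planar over tetrahedral. → square planar.

[Ni(NO₂)₄]²−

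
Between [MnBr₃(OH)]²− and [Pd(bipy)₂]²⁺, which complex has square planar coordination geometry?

For [MnBr₃(OH)]²−: Each bromide is −1; each hydroxide is −1; balancing the −2 overall charge requires Mn(II). Group 7 minus oxidation state 2 gives a d⁵ configuration. A high-spin d⁵ ion has zero CFSE in either geometry, so four ligands adopt the sterically favoured tetrahedral geometry. → tetrahedral.
For [Pd(bipy)₂]²⁺: 2,2′-bipyridine is neutral; balancing the +2 overall charge requires Pd(II). Palladium is a group-10 element; Pd(II) is therefore d⁸. A 4d d⁸ ion has a large crystal-field splitting; square planar leaves the high-energy d_{x²−y²} orbital empty and maximises CFSE. → square planar.

[Pd(bipy)₂]²⁺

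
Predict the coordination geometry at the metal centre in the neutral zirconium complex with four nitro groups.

Each nitro (N-bound nitrite) is −1; balancing the 0 overall charge requires Zr(IV).
Zirconium is a group-4 element; Zr(IV) is therefore d⁰.
Coordination number: 4.
A d⁰ ion has no crystal-field stabilisation preference between square planar and tetrahedral, so four ligands adopt the sterically favoured tetrahedral geometry.

tetrahedral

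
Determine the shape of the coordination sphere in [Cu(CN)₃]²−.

trigonal planar

Ligand charges: each cyanide is −1. With an overall charge of −2 the copper centre must be in the +1 oxidation state.
Group 11 minus oxidation state 1 gives a d¹⁰ configuration.
Coordination number: 3.
Three ligands around a d¹⁰ centre minimise repulsion in a trigonal-planar arrangement.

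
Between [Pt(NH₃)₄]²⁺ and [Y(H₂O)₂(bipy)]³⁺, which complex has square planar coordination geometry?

[Pt(NH₃)₄]²⁺

For [Pt(NH₃)₄]²⁺: Ligand charges: ammonia is neutral. With an overall charge of +2 the platinum centre must be in the +2 oxidation state. Platinum is a group-10 element; Pt(II) is therefore d⁸. A 5d d⁸ ion has a large crystal-field splitting; square planar leaves the high-energy d_{x²−y²} orbital empty and maximises CFSE. → square planar.
For [Y(H₂O)₂(bipy)]³⁺: Water is neutral; 2,2′-bipyridine is neutral; balancing the +3 overall charge requires Y(III). Yttrium is a group-3 element; Y(III) is therefore d⁰. A d⁰ ion has no crystal-field stabilisation preference between square planar and tetrahedral, so four ligands adopt the sterically favoured tetrahedral geometry. → tetrahedral.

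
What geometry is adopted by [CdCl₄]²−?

tetrahedral

Summing ligand charges against the −2 overall charge gives an oxidation state of +2 for cadmium.
Group 12 minus oxidation state 2 gives a d¹⁰ configuration.
With 4 monodentate ligands the coordination number is 4.
A d¹⁰ ion has no crystal-field stabilisation preference between square planar and tetrahedral, so four ligands adopt the sterically favoured tetrahedral geometry.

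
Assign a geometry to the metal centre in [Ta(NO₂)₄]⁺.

tetrahedral

Ligand charges: each nitro (N-bound nitrite) is −1. With an overall charge of +1 the tantalum centre must be in the +5 oxidation state.
Tantalum is a group-5 element; Ta(V) is therefore d⁰.
Coordination number: 4.
A d⁰ ion has no crystal-field stabilisation preference between square planar and tetrahedral, so four ligands adopt the sterically favoured tetrahedral geometry.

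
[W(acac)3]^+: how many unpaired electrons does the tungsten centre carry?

2

Each acetylacetonate is −1; balancing the +1 overall charge requires W(IV).
W sits in group 6, so the d-electron count is 6 − 4 = 2.
Counting donor atoms: 3×acetylacetonate (bidentate) → 6 donors. Coordination number = 6.
In an octahedral field the d² configuration is t₂g²e_g⁰ (only one arrangement possible), giving 2 unpaired electrons.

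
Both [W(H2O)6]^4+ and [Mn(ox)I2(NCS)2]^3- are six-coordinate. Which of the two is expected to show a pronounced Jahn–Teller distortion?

[W(H2O)6]^4+: Water is neutral; balancing the +4 overall charge requires W(IV). Tungsten is a group-6 element; W(IV) is therefore d². The d² configuration leaves the e_g set evenly filled (or empty) — no strong Jahn–Teller driving force.
[Mn(ox)I2(NCS)2]^3-: Ligand charges: each oxalate is −2; each iodide is −1; each isothiocyanate is −1. With an overall charge of −3 the manganese centre must be in the +3 oxidation state. Group 7 minus oxidation state 3 gives a d⁴ configuration. Iodide, isothiocyanate, and oxalate are weak-field ligands for a first-row metal, so the complex is high-spin. The t₂g³e_g¹ (high-spin) configuration has an unevenly filled e_g set; the Jahn–Teller theorem predicts a tetragonal distortion (typically axial elongation) to lift the degeneracy.

[Mn(ox)I2(NCS)2]^3-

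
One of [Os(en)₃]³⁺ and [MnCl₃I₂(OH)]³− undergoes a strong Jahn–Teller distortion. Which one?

[Os(en)₃]³⁺: Ethylenediamine is neutral; balancing the +3 overall charge requires Os(III). Os sits in group 8, so the d-electron count is 8 − 3 = 5. A 5d ion has a large Δₒ and is invariably low-spin. The d⁵ configuration leaves the e_g set evenly filled (or empty) — no strong Jahn–Teller driving force.
[MnCl₃I₂(OH)]³−: Ligand charges: each chloride is −1; each iodide is −1; each hydroxide is −1. With an overall charge of −3 the manganese centre must be in the +3 oxidation state. Group 7 minus oxidation state 3 gives a d⁴ configuration. Chloride, hydroxide, and iodide are weak-field ligands for a first-row metal, so the complex is high-spin. The t₂g³e_g¹ (high-spin) configuration has an unevenly filled e_g set; the Jahn–Teller theorem predicts a tetragonal distortion (typically axial elongation) to lift the degeneracy.

[MnCl₃I₂(OH)]³−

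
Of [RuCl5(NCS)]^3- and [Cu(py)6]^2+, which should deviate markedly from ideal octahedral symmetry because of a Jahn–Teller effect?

[Cu(py)6]^2+

[RuCl5(NCS)]^3-: Summing ligand charges against the −3 overall charge gives an oxidation state of +3 for ruthenium. Ru sits in group 8, so the d-electron count is 8 − 3 = 5. A 4d ion has a large Δₒ and is invariably low-spin. The d⁵ configuration leaves the e_g set evenly filled (or empty) — no strong Jahn–Teller driving force.
[Cu(py)6]^2+: Pyridine is neutral; balancing the +2 overall charge requires Cu(II). Copper is a group-11 element; Cu(II) is therefore d⁹. The t₂g⁶e_g³ configuration has an unevenly filled e_g set; the Jahn–Teller theorem predicts a tetragonal distortion (typically axial elongation) to lift the degeneracy.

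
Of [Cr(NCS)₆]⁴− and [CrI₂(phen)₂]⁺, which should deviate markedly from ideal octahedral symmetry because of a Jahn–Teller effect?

[Cr(NCS)₆]⁴−: Ligand charges: each isothiocyanate is −1. With an overall charge of −4 the chromium centre must be in the +2 oxidation state. Cr sits in group 6, so the d-electron count is 6 − 2 = 4. Isothiocyanate is a weak-field ligand for a first-row metal, so the complex is high-spin. The t₂g³e_g¹ (high-spin) configuration has an unevenly filled e_g set; the Jahn–Teller theorem predicts a tetragonal distortion (typically axial elongation) to lift the degeneracy.
[CrI₂(phen)₂]⁺: Each iodide is −1; 1,10-phenanthroline is neutral; balancing the +1 overall charge requires Cr(III). Chromium is a group-6 element; Cr(III) is therefore d³. The d³ configuration leaves the e_g set evenly filled (or empty) — no strong Jahn–Teller driving force.

[Cr(NCS)₆]⁴−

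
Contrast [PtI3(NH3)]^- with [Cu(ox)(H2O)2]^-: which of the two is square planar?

[PtI3(NH3)]^-

For [PtI3(NH3)]^-: Summing ligand charges against the −1 overall charge gives an oxidation state of +2 for platinum. Pt sits in group 10, so the d-electron count is 10 − 2 = 8. A 5d d⁸ ion has a large crystal-field splitting; square planar leaves the high-energy d_{x²−y²} orbital empty and maximises CFSE. → square planar.
For [Cu(ox)(H2O)2]^-: Each oxalate is −2; water is neutral; balancing the −1 overall charge requires Cu(I). Group 11 minus oxidation state 1 gives a d¹⁰ configuration. A d¹⁰ ion has no crystal-field stabilisation preference between square planar and tetrahedral, so four ligands adopt the sterically favoured tetrahedral geometry. → tetrahedral.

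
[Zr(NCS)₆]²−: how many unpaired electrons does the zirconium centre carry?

Ligand charges: each isothiocyanate is −1. With an overall charge of −2 the zirconium centre must be in the +4 oxidation state.
Zirconium is a group-4 element; Zr(IV) is therefore d⁰.
In an octahedral field the d⁰ configuration is t₂g⁰e_g⁰, giving 0 unpaired electrons.

0 unpaired electrons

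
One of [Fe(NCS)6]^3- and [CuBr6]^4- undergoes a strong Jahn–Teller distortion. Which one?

[CuBr6]^4-

[Fe(NCS)6]^3-: Ligand charges: each isothiocyanate is −1. With an overall charge of −3 the iron centre must be in the +3 oxidation state. Iron is a group-8 element; Fe(III) is therefore d⁵. Isothiocyanate is a weak-field ligand for a first-row metal, so the complex is high-spin. The d⁵ configuration leaves the e_g set evenly filled (or empty) — no strong Jahn–Teller driving force.
[CuBr6]^4-: Each bromide is −1; balancing the −4 overall charge requires Cu(II). Copper is a group-11 element; Cu(II) is therefore d⁹. The t₂g⁶e_g³ configuration has an unevenly filled e_g set; the Jahn–Teller theorem predicts a tetragonal distortion (typically axial elongation) to lift the degeneracy.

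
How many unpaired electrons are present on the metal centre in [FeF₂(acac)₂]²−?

Ligand charges: each fluoride is −1; each acetylacetonate is −1. With an overall charge of −2 the iron centre must be in the +2 oxidation state.
Fe sits in group 8, so the d-electron count is 8 − 2 = 6.
Counting donor atoms: 2×fluoride (monodentate) → 2 donors; 2×acetylacetonate (bidentate) → 4 donors. Coordination number = 6.
The spin state decides the count: Acetylacetonate and fluoride are weak-field ligands for a first-row metal, so the complex is high-spin.
An octahedral high-spin d⁶ ion is t₂g⁴e_g², giving 4 unpaired electrons.

4 unpaired electrons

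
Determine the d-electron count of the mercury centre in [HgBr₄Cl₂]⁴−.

d¹⁰

Ligand charges: each bromide is −1; each chloride is −1. With an overall charge of −4 the mercury centre must be in the +2 oxidation state.
Hg sits in group 12, so the d-electron count is 12 − 2 = 10.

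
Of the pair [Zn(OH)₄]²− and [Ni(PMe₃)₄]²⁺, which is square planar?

[Ni(PMe₃)₄]²⁺

For [Zn(OH)₄]²−: Summing ligand charges against the −2 overall charge gives an oxidation state of +2 for zinc. Zinc is a group-12 element; Zn(II) is therefore d¹⁰. A d¹⁰ ion has no crystal-field stabilisation preference between square planar and tetrahedral, so four ligands adopt the sterically favoured tetrahedral geometry. → tetrahedral.
For [Ni(PMe₃)₄]²⁺: Trimethylphosphine is neutral; balancing the +2 overall charge requires Ni(II). Group 10 minus oxidation state 2 gives a d⁸ configuration. Trimethylphosphine is a strong-field ligand (high in the spectrochemical series). A 3d d⁸ ion with strong-field ligands gains enough CFSE to favour square planar over tetrahedral. → square planar.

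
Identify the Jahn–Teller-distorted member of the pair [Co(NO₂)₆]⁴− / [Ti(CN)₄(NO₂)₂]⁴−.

[Co(NO₂)₆]⁴−: Summing ligand charges against the −4 overall charge gives an oxidation state of +2 for cobalt. Group 9 minus oxidation state 2 gives a d⁷ configuration. Nitro (N-bound nitrite) is a strong-field ligand (high in the spectrochemical series) for a first-row metal, so the complex is low-spin. The t₂g⁶e_g¹ (low-spin) configuration has an unevenly filled e_g set; the Jahn–Teller theorem predicts a tetragonal distortion (typically axial elongation) to lift the degeneracy.
[Ti(CN)₄(NO₂)₂]⁴−: Each cyanide is −1; each nitro (N-bound nitrite) is −1; balancing the −4 overall charge requires Ti(II). Ti sits in group 4, so the d-electron count is 4 − 2 = 2. The d² configuration leaves the e_g set evenly filled (or empty) — no strong Jahn–Teller driving force.

[Co(NO₂)₆]⁴−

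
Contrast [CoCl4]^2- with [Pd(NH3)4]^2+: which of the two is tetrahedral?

[CoCl4]^2-

For [CoCl4]^2-: Ligand charges: each chloride is −1. With an overall charge of −2 the cobalt centre must be in the +2 oxidation state. Co sits in group 9, so the d-electron count is 9 − 2 = 7. For a high-spin 3d d⁷ ion with weak-field ligands the small Δₜ gives little square-planar CFSE advantage, so four ligands adopt the sterically favoured tetrahedral geometry. → tetrahedral.
For [Pd(NH3)4]^2+: Ligand charges: ammonia is neutral. With an overall charge of +2 the palladium centre must be in the +2 oxidation state. Group 10 minus oxidation state 2 gives a d⁸ configuration. A 4d d⁸ ion has a large crystal-field splitting; square planar leaves the high-energy d_{x²−y²} orbital empty and maximises CFSE. → square planar.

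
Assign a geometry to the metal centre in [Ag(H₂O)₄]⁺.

Summing ligand charges against the +1 overall charge gives an oxidation state of +1 for silver.
Ag sits in group 11, so the d-electron count is 11 − 1 = 10.
With 4 monodentate ligands the coordination number is 4.
A d¹⁰ ion has no crystal-field stabilisation preference between square planar and tetrahedral, so four ligands adopt the sterically favoured tetrahedral geometry.

tetrahedral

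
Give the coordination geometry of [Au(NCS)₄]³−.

tetrahedral

Each isothiocyanate is −1; balancing the −3 overall charge requires Au(I).
Group 11 minus oxidation state 1 gives a d¹⁰ configuration.
With 4 monodentate ligands the coordination number is 4.
A d¹⁰ ion has no crystal-field stabilisation preference between square planar and tetrahedral, so four ligands adopt the sterically favoured tetrahedral geometry.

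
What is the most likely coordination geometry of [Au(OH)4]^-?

Ligand charges: each hydroxide is −1. With an overall charge of −1 the gold centre must be in the +3 oxidation state.
Group 11 minus oxidation state 3 gives a d⁸ configuration.
Coordination number: 4.
A 5d d⁸ ion has a large crystal-field splitting; square planar leaves the high-energy d_{x²−y²} orbital empty and maximises CFSE.

square planar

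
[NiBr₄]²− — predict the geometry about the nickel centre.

Summing ligand charges against the −2 overall charge gives an oxidation state of +2 for nickel.
Nickel is a group-10 element; Ni(II) is therefore d⁸.
Coordination number: 4.
Bromide is a weak-field ligand.
With weak-field ligands the CFSE gain from square planar is small, so a 3d d⁸ ion takes the sterically preferred tetrahedral geometry.

tetrahedral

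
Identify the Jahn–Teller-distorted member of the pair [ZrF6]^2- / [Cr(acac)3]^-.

[Cr(acac)3]^-

[ZrF6]^2-: Each fluoride is −1; balancing the −2 overall charge requires Zr(IV). Group 4 minus oxidation state 4 gives a d⁰ configuration. The d⁰ configuration leaves the e_g set evenly filled (or empty) — no strong Jahn–Teller driving force.
[Cr(acac)3]^-: Each acetylacetonate is −1; balancing the −1 overall charge requires Cr(II). Cr sits in group 6, so the d-electron count is 6 − 2 = 4. Acetylacetonate is a weak-field ligand for a first-row metal, so the complex is high-spin. The t₂g³e_g¹ (high-spin) configuration has an unevenly filled e_g set; the Jahn–Teller theorem predicts a tetragonal distortion (typically axial elongation) to lift the degeneracy.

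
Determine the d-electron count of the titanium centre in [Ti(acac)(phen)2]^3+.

d0

Each acetylacetonate is −1; 1,10-phenanthroline is neutral; balancing the +3 overall charge requires Ti(IV).
Ti sits in group 4, so the d-electron count is 4 − 4 = 0.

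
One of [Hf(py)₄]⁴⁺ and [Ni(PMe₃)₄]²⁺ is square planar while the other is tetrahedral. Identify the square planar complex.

[Ni(PMe₃)₄]²⁺

For [Hf(py)₄]⁴⁺: Ligand charges: pyridine is neutral. With an overall charge of +4 the hafnium centre must be in the +4 oxidation state. Hafnium is a group-4 element; Hf(IV) is therefore d⁰. A d⁰ ion has no crystal-field stabilisation preference between square planar and tetrahedral, so four ligands adopt the sterically favoured tetrahedral geometry. → tetrahedral.
For [Ni(PMe₃)₄]²⁺: Summing ligand charges against the +2 overall charge gives an oxidation state of +2 for nickel. Nickel is a group-10 element; Ni(II) is therefore d⁸. Trimethylphosphine is a strong-field ligand (high in the spectrochemical series). A 3d d⁸ ion with strong-field ligands gains enough CFSE to favour square planar over tetrahedral. → square planar.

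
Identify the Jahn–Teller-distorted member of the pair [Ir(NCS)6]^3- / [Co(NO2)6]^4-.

[Ir(NCS)6]^3-: Each isothiocyanate is −1; balancing the −3 overall charge requires Ir(III). Ir sits in group 9, so the d-electron count is 9 − 3 = 6. A 5d ion has a large Δₒ and is invariably low-spin. The d⁶ configuration leaves the e_g set evenly filled (or empty) — no strong Jahn–Teller driving force.
[Co(NO2)6]^4-: Each nitro (N-bound nitrite) is −1; balancing the −4 overall charge requires Co(II). Group 9 minus oxidation state 2 gives a d⁷ configuration. Nitro (N-bound nitrite) is a strong-field ligand (high in the spectrochemical series) for a first-row metal, so the complex is low-spin. The t₂g⁶e_g¹ (low-spin) configuration has an unevenly filled e_g set; the Jahn–Teller theorem predicts a tetragonal distortion (typically axial elongation) to lift the degeneracy.

[Co(NO2)6]^4-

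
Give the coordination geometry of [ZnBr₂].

Each bromide is −1; balancing the 0 overall charge requires Zn(II).
Zinc is a group-12 element; Zn(II) is therefore d¹⁰.
With 2 monodentate ligands the coordination number is 2.
A d¹⁰ ion with only two ligands adopts a linear arrangement (sp hybridisation; no CFSE preference).

linear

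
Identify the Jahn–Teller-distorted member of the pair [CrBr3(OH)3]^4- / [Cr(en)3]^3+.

[CrBr3(OH)3]^4-: Each bromide is −1; each hydroxide is −1; balancing the −4 overall charge requires Cr(II). Chromium is a group-6 element; Cr(II) is therefore d⁴. Bromide and hydroxide are weak-field ligands for a first-row metal, so the complex is high-spin. The t₂g³e_g¹ (high-spin) configuration has an unevenly filled e_g set; the Jahn–Teller theorem predicts a tetragonal distortion (typically axial elongation) to lift the degeneracy.
[Cr(en)3]^3+: Summing ligand charges against the +3 overall charge gives an oxidation state of +3 for chromium. Cr sits in group 6, so the d-electron count is 6 − 3 = 3. The d³ configuration leaves the e_g set evenly filled (or empty) — no strong Jahn–Teller driving force.

[CrBr3(OH)3]^4-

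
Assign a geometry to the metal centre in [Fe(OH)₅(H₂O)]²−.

Ligand charges: each hydroxide is −1; water is neutral. With an overall charge of −2 the iron centre must be in the +3 oxidation state.
Group 8 minus oxidation state 3 gives a d⁵ configuration.
With 6 monodentate ligands the coordination number is 6.
Six donors around a single metal centre give an octahedral coordination sphere.

octahedral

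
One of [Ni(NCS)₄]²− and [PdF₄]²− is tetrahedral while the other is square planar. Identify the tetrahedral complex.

For [Ni(NCS)₄]²−: Ligand charges: each isothiocyanate is −1. With an overall charge of −2 the nickel centre must be in the +2 oxidation state. Ni sits in group 10, so the d-electron count is 10 − 2 = 8. Isothiocyanate is a weak-field ligand. With weak-field ligands the CFSE gain from square planar is small, so a 3d d⁸ ion takes the sterically preferred tetrahedral geometry. → tetrahedral.
For [PdF₄]²−: Ligand charges: each fluoride is −1. With an overall charge of −2 the palladium centre must be in the +2 oxidation state. Group 10 minus oxidation state 2 gives a d⁸ configuration. A 4d d⁸ ion has a large crystal-field splitting; square planar leaves the high-energy d_{x²−y²} orbital empty and maximises CFSE. → square planar.

[Ni(NCS)₄]²−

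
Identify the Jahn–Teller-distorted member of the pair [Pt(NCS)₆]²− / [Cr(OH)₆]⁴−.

[Cr(OH)₆]⁴−

[Pt(NCS)₆]²−: Ligand charges: each isothiocyanate is −1. With an overall charge of −2 the platinum centre must be in the +4 oxidation state. Group 10 minus oxidation state 4 gives a d⁶ configuration. A 5d ion has a large Δₒ and is invariably low-spin. The d⁶ configuration leaves the e_g set evenly filled (or empty) — no strong Jahn–Teller driving force.
[Cr(OH)₆]⁴−: Ligand charges: each hydroxide is −1. With an overall charge of −4 the chromium centre must be in the +2 oxidation state. Chromium is a group-6 element; Cr(II) is therefore d⁴. Hydroxide is a weak-field ligand for a first-row metal, so the complex is high-spin. The t₂g³e_g¹ (high-spin) configuration has an unevenly filled e_g set; the Jahn–Teller theorem predicts a tetragonal distortion (typically axial elongation) to lift the degeneracy.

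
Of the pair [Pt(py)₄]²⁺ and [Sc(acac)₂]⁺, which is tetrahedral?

For [Pt(py)₄]²⁺: Ligand charges: pyridine is neutral. With an overall charge of +2 the platinum centre must be in the +2 oxidation state. Group 10 minus oxidation state 2 gives a d⁸ configuration. A 5d d⁸ ion has a large crystal-field splitting; square planar leaves the high-energy d_{x²−y²} orbital empty and maximises CFSE. → square planar.
For [Sc(acac)₂]⁺: Summing ligand charges against the +1 overall charge gives an oxidation state of +3 for scandium. Scandium is a group-3 element; Sc(III) is therefore d⁰. A d⁰ ion has no crystal-field stabilisation preference between square planar and tetrahedral, so four ligands adopt the sterically favoured tetrahedral geometry. → tetrahedral.

[Sc(acac)₂]⁺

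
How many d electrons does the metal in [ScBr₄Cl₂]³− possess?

Summing ligand charges against the −3 overall charge gives an oxidation state of +3 for scandium.
Sc sits in group 3, so the d-electron count is 3 − 3 = 0.

d⁰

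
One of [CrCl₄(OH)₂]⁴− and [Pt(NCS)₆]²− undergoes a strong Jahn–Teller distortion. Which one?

[CrCl₄(OH)₂]⁴−: Each chloride is −1; each hydroxide is −1; balancing the −4 overall charge requires Cr(II). Group 6 minus oxidation state 2 gives a d⁴ configuration. Chloride and hydroxide are weak-field ligands for a first-row metal, so the complex is high-spin. The t₂g³e_g¹ (high-spin) configuration has an unevenly filled e_g set; the Jahn–Teller theorem predicts a tetragonal distortion (typically axial elongation) to lift the degeneracy.
[Pt(NCS)₆]²−: Ligand charges: each isothiocyanate is −1. With an overall charge of −2 the platinum centre must be in the +4 oxidation state. Pt sits in group 10, so the d-electron count is 10 − 4 = 6. A 5d ion has a large Δₒ and is invariably low-spin. The d⁶ configuration leaves the e_g set evenly filled (or empty) — no strong Jahn–Teller driving force.

[CrCl₄(OH)₂]⁴−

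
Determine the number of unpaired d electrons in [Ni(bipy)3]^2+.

2 unpaired electrons

2,2′-bipyridine is neutral; balancing the +2 overall charge requires Ni(II).
Group 10 minus oxidation state 2 gives a d⁸ configuration.
Counting donor atoms: 3×2,2′-bipyridine (bidentate) → 6 donors. Coordination number = 6.
In an octahedral field the d⁸ configuration is t₂g⁶e_g² (only one arrangement possible), giving 2 unpaired electrons.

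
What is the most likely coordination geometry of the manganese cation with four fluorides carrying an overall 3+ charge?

tetrahedral

Ligand charges: each fluoride is −1. With an overall charge of +3 the manganese centre must be in the +7 oxidation state.
Manganese is a group-7 element; Mn(VII) is therefore d⁰.
With 4 monodentate ligands the coordination number is 4.
A d⁰ ion has no crystal-field stabilisation preference between square planar and tetrahedral, so four ligands adopt the sterically favoured tetrahedral geometry.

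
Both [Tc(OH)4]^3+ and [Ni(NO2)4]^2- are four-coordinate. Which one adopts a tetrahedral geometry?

For [Tc(OH)4]^3+: Each hydroxide is −1; balancing the +3 overall charge requires Tc(VII). Group 7 minus oxidation state 7 gives a d⁰ configuration. A d⁰ ion has no crystal-field stabilisation preference between square planar and tetrahedral, so four ligands adopt the sterically favoured tetrahedral geometry. → tetrahedral.
For [Ni(NO2)4]^2-: Each nitro (N-bound nitrite) is −1; balancing the −2 overall charge requires Ni(II). Group 10 minus oxidation state 2 gives a d⁸ configuration. Nitro (N-bound nitrite) is a strong-field ligand (high in the spectrochemical series). A 3d d⁸ ion with strong-field ligands gains enough CFSE to favour square planar over tetrahedral. → square planar.

[Tc(OH)4]^3+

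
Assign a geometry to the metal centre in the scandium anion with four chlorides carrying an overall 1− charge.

Each chloride is −1; balancing the −1 overall charge requires Sc(III).
Sc sits in group 3, so the d-electron count is 3 − 3 = 0.
Coordination number: 4.
A d⁰ ion has no crystal-field stabilisation preference between square planar and tetrahedral, so four ligands adopt the sterically favoured tetrahedral geometry.

tetrahedral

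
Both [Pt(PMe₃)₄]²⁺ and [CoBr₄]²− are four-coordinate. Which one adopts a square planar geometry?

[Pt(PMe₃)₄]²⁺

For [Pt(PMe₃)₄]²⁺: Ligand charges: trimethylphosphine is neutral. With an overall charge of +2 the platinum centre must be in the +2 oxidation state. Group 10 minus oxidation state 2 gives a d⁸ configuration. A 5d d⁸ ion has a large crystal-field splitting; square planar leaves the high-energy d_{x²−y²} orbital empty and maximises CFSE. → square planar.
For [CoBr₄]²−: Ligand charges: each bromide is −1. With an overall charge of −2 the cobalt centre must be in the +2 oxidation state. Cobalt is a group-9 element; Co(II) is therefore d⁷. For a high-spin 3d d⁷ ion with weak-field ligands the small Δₜ gives little square-planar CFSE advantage, so four ligands adopt the sterically favoured tetrahedral geometry. → tetrahedral.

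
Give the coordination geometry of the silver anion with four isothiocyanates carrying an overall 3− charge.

Summing ligand charges against the −3 overall charge gives an oxidation state of +1 for silver.
Ag sits in group 11, so the d-electron count is 11 − 1 = 10.
With 4 monodentate ligands the coordination number is 4.
A d¹⁰ ion has no crystal-field stabilisation preference between square planar and tetrahedral, so four ligands adopt the sterically favoured tetrahedral geometry.

tetrahedral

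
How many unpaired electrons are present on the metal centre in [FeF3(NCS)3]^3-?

Summing ligand charges against the −3 overall charge gives an oxidation state of +3 for iron.
Group 8 minus oxidation state 3 gives a d⁵ configuration.
The spin state decides the count: Fluoride and isothiocyanate are weak-field ligands for a first-row metal, so the complex is high-spin.
An octahedral high-spin d⁵ ion is t₂g³e_g², giving 5 unpaired electrons.

5 unpaired electrons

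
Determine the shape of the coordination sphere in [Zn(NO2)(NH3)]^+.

Ligand charges: each nitro (N-bound nitrite) is −1; ammonia is neutral. With an overall charge of +1 the zinc centre must be in the +2 oxidation state.
Group 12 minus oxidation state 2 gives a d¹⁰ configuration.
With 2 monodentate ligands the coordination number is 2.
A d¹⁰ ion with only two ligands adopts a linear arrangement (sp hybridisation; no CFSE preference).

linear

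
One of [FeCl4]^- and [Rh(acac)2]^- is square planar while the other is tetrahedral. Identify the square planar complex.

[Rh(acac)2]^-

For [FeCl4]^-: Ligand charges: each chloride is −1. With an overall charge of −1 the iron centre must be in the +3 oxidation state. Group 8 minus oxidation state 3 gives a d⁵ configuration. A high-spin d⁵ ion has zero CFSE in either geometry, so four ligands adopt the sterically favoured tetrahedral geometry. → tetrahedral.
For [Rh(acac)2]^-: Ligand charges: each acetylacetonate is −1. With an overall charge of −1 the rhodium centre must be in the +1 oxidation state. Rh sits in group 9, so the d-electron count is 9 − 1 = 8. A 4d d⁸ ion has a large crystal-field splitting; square planar leaves the high-energy d_{x²−y²} orbital empty and maximises CFSE. → square planar.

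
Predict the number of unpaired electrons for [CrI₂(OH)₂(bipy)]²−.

Summing ligand charges against the −2 overall charge gives an oxidation state of +2 for chromium.
Group 6 minus oxidation state 2 gives a d⁴ configuration.
Counting donor atoms: 2×iodide (monodentate) → 2 donors; 2×hydroxide (monodentate) → 2 donors; 1×2,2′-bipyridine (bidentate) → 2 donors. Coordination number = 6.
The spin state decides the count: Hydroxide and iodide are weak-field ligands for a first-row metal, so the complex is high-spin.
An octahedral high-spin d⁴ ion is t₂g³e_g¹, giving 4 unpaired electrons.

4 unpaired electrons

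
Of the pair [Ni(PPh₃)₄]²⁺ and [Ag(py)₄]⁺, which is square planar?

[Ni(PPh₃)₄]²⁺

For [Ni(PPh₃)₄]²⁺: Ligand charges: triphenylphosphine is neutral. With an overall charge of +2 the nickel centre must be in the +2 oxidation state. Group 10 minus oxidation state 2 gives a d⁸ configuration. Triphenylphosphine is a strong-field ligand (high in the spectrochemical series). A 3d d⁸ ion with strong-field ligands gains enough CFSE to favour square planar over tetrahedral. → square planar.
For [Ag(py)₄]⁺: Pyridine is neutral; balancing the +1 overall charge requires Ag(I). Ag sits in group 11, so the d-electron count is 11 − 1 = 10. A d¹⁰ ion has no crystal-field stabilisation preference between square planar and tetrahedral, so four ligands adopt the sterically favoured tetrahedral geometry. → tetrahedral.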